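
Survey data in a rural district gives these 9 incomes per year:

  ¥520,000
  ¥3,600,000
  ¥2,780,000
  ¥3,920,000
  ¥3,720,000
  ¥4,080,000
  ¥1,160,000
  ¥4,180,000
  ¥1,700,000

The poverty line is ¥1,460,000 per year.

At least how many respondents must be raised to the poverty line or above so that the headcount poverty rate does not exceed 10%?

2

2 of the 9 respondents are poor, so H = 2/9 = 0.222.
A headcount ratio of at most 10% allows at most ⌊0.10 × 9⌋ = 0 poor respondents.
So at least 2 − 0 = 2 must be lifted.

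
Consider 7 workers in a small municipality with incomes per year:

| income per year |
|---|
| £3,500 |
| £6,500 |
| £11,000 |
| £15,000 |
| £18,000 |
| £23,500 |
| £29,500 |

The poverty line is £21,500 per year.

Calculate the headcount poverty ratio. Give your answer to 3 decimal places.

5 of the 7 workers have income below £21,500.
H = 5/7 = 0.714.

0.714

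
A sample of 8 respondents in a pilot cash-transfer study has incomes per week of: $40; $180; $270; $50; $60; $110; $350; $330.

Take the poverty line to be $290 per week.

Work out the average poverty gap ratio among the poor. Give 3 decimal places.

0.592

Poor units: $40, $50, $60, $110, $180, $270 (q = 6 of N = 8).
Shortfall ratios (z−y)/z: 0.8621, 0.8276, 0.7931, 0.6207, 0.3793, 0.0690; sum = 3.551724.
The income-gap ratio divides by q (the poor only): 3.551724 / 6 = 0.592.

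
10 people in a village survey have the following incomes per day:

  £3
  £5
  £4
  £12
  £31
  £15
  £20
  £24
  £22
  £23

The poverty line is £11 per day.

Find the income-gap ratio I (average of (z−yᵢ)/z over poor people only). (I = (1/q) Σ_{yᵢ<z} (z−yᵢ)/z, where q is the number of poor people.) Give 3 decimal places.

Incomes under z: £3, £4, £5 (q = 3 of N = 10).
Relative gaps: 0.7273, 0.6364, 0.5455; sum = 1.909091.
The income-gap ratio divides by q (the poor only): 1.909091 / 3 = 0.636.

0.636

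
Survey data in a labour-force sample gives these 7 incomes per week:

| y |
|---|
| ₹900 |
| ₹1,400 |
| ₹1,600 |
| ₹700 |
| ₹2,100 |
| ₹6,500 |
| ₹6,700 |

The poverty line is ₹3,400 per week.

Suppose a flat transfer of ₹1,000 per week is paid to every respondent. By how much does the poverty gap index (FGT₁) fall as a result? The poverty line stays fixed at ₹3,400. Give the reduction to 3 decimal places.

0.210

Before: below the line — ₹700, ₹900, ₹1,400, ₹1,600, ₹2,100; poverty gap index (FGT₁) = 0.43277.
After the ₹1,000 transfer: below the line — ₹1,700, ₹1,900, ₹2,400, ₹2,600, ₹3,100; poverty gap index (FGT₁) = 0.22269.
Reduction = 0.43277 − 0.22269 = 0.210.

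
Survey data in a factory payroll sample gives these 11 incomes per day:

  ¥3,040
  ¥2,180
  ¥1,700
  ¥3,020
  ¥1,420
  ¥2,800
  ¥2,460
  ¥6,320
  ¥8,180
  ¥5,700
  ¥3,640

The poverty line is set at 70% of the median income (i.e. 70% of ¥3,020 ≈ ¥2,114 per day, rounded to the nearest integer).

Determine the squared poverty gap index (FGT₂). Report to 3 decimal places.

Below the line: ¥1,420, ¥1,700 (q = 2 of N = 11).
Shortfall ratios: (2114−1420)/2114 = 0.3283; (2114−1700)/2114 = 0.1958.
Squared: 0.1078; 0.0384.
Sum = 0.146125; P₂ = 0.146125 / 11 = 0.013.

0.013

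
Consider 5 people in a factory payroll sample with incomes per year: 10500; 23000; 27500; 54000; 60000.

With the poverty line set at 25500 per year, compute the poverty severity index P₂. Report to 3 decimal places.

0.071

Below the line: 10500, 23000 (q = 2 of N = 5).
Shortfall ratios: (25500−10500)/25500 = 0.5882; (25500−23000)/25500 = 0.0980.
Squared: 0.3460; 0.0096.
Sum = 0.355632; P₂ = 0.355632 / 5 = 0.071.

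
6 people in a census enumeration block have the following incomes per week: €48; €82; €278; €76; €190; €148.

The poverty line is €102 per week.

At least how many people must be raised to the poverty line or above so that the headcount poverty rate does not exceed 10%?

3

Currently q = 3 of N = 6 are below the line (H = 0.500).
A headcount ratio of at most 10% allows at most ⌊0.10 × 6⌋ = 0 poor people.
So at least 3 − 0 = 3 must be lifted.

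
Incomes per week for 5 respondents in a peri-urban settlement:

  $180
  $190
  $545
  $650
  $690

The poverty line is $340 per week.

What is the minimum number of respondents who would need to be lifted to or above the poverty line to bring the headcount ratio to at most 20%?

1

Currently q = 2 of N = 5 are below the line (H = 0.400).
A headcount ratio of at most 20% allows at most ⌊0.20 × 5⌋ = 1 poor respondents.
So at least 2 − 1 = 1 must be lifted.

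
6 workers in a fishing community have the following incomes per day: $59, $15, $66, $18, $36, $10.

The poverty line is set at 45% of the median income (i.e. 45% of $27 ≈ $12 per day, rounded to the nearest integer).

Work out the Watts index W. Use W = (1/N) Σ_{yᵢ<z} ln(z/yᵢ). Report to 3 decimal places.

Below z: $10 (q = 1 of N = 6).
Log shortfalls: ln(12/10) = 0.1823.
W = 0.182322 / 6 = 0.030.

0.030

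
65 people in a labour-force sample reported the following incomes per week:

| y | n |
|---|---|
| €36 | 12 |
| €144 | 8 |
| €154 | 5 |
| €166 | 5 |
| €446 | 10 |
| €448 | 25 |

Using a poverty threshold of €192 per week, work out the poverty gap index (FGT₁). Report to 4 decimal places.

Poor units: 12×€36, 8×€144, 5×€154, 5×€166 (q = 30 of N = 65).
Normalized shortfalls: (192−36)/192 = 0.8125 (×12); (192−144)/192 = 0.2500 (×8); (192−154)/192 = 0.1979 (×5); (192−166)/192 = 0.1354 (×5).
Sum of shortfalls = 13.416667; P₁ averages over all N: 13.416667 / 65 = 0.2064.

0.2064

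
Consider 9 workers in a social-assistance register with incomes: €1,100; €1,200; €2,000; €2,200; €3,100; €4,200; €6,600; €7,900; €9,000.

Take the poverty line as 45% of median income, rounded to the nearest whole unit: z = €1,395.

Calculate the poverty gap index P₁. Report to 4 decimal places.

Below the line: €1,100, €1,200 (q = 2 of N = 9).
Normalized shortfalls: (1395−1100)/1395 = 0.2115; (1395−1200)/1395 = 0.1398.
Σ = 0.351254. Dividing by the full population N = 9 gives P₁ = 0.0390.

0.0390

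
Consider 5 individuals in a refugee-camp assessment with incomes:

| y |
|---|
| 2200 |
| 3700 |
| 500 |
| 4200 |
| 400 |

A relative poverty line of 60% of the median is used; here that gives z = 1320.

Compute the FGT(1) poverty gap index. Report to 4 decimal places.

0.2636

Below the line: 400, 500 (q = 2 of N = 5).
Gap ratios (z−y)/z: (1320−400)/1320 = 0.6970; (1320−500)/1320 = 0.6212.
Σ = 1.318182. Dividing by the full population N = 5 gives P₁ = 0.2636.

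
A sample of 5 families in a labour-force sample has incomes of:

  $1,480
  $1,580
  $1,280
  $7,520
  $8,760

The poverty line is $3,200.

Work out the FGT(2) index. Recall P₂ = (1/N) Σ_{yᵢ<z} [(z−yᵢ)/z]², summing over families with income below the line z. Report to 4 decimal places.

Poor units: $1,280, $1,480, $1,580 (q = 3 of N = 5).
Normalized shortfalls: (3200−1280)/3200 = 0.6000; (3200−1480)/3200 = 0.5375; (3200−1580)/3200 = 0.5062.
Squared: 0.3600; 0.2889; 0.2563.
Sum = 0.905195; P₂ = 0.905195 / 5 = 0.1810.

0.1810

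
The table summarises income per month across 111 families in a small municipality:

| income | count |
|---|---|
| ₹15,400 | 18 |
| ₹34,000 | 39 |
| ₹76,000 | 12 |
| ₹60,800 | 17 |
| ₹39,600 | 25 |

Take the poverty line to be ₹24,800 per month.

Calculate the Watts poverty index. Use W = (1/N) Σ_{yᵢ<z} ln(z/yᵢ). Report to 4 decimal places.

0.0773

Below the line: 18×₹15,400 (q = 18 of N = 111).
Log shortfalls: ln(24800/15400) = 0.4765 (×18).
W = 8.576571 / 111 = 0.0773.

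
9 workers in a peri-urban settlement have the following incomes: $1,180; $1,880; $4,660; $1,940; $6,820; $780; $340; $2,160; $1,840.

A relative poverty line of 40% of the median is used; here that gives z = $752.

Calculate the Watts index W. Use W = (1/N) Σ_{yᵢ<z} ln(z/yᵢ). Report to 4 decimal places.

0.0882

Below the line: $340 (q = 1 of N = 9).
ln(z/y) terms: ln(752/340) = 0.7938.
W = 0.793791 / 9 = 0.0882.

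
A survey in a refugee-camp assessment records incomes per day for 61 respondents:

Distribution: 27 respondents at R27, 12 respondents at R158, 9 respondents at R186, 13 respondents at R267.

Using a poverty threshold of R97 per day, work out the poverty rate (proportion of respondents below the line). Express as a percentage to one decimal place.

27 of the 61 respondents have income below R97.
H = 27/61 = 44.3%.

44.3%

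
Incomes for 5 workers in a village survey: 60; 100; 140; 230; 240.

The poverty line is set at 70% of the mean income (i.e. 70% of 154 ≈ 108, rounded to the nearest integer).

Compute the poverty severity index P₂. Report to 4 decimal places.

0.0406

Poor units: 60, 100 (q = 2 of N = 5).
Normalized shortfalls: (108−60)/108 = 0.4444; (108−100)/108 = 0.0741.
Squared: 0.1975; 0.0055.
Sum = 0.203018; P₂ = 0.203018 / 5 = 0.0406.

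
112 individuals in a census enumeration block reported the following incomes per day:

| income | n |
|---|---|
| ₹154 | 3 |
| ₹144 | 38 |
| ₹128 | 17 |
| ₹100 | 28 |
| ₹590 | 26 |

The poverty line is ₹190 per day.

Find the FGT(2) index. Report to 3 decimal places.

0.093

Poor units: 28×₹100, 17×₹128, 38×₹144, 3×₹154 (q = 86 of N = 112).
Normalized shortfalls: (190−100)/190 = 0.4737 (×28); (190−128)/190 = 0.3263 (×17); (190−144)/190 = 0.2421 (×38); (190−154)/190 = 0.1895 (×3).
Squared: 0.2244 (×28); 0.1065 (×17); 0.0586 (×38); 0.0359 (×3).
Sum = 10.427812; P₂ = 10.427812 / 112 = 0.093.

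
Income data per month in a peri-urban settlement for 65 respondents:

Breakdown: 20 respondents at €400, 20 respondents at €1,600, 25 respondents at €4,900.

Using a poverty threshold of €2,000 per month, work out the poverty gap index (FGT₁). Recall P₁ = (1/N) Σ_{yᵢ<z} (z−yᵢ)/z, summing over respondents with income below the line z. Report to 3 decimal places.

Poor units: 20×€400, 20×€1,600 (q = 40 of N = 65).
Gap ratios (z−y)/z: (2000−400)/2000 = 0.8000 (×20); (2000−1600)/2000 = 0.2000 (×20).
Σ = 20.000000. Dividing by the full population N = 65 gives P₁ = 0.308.

0.308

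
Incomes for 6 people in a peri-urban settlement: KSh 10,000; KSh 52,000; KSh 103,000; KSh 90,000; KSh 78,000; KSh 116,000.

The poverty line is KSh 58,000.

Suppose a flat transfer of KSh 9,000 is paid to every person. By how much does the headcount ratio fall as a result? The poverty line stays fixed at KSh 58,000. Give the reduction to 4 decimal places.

0.1667

Before: below the line — KSh 10,000, KSh 52,000; headcount ratio = 0.333333.
After the KSh 9,000 transfer: below the line — KSh 19,000; headcount ratio = 0.166667.
Reduction = 0.333333 − 0.166667 = 0.1667.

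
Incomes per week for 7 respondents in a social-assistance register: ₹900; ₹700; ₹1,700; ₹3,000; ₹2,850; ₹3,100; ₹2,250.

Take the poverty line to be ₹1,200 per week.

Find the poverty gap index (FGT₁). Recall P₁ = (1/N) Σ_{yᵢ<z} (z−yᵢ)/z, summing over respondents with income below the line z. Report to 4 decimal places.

0.0952

Below the line: ₹700, ₹900 (q = 2 of N = 7).
Relative gaps: (1200−700)/1200 = 0.4167; (1200−900)/1200 = 0.2500.
Σ = 0.666667. Dividing by the full population N = 7 gives P₁ = 0.0952.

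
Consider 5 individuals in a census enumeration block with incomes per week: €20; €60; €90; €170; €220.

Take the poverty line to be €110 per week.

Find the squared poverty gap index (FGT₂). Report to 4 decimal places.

Poor units: €20, €60, €90 (q = 3 of N = 5).
Gap ratios (z−y)/z: (110−20)/110 = 0.8182; (110−60)/110 = 0.4545; (110−90)/110 = 0.1818.
Squared: 0.6694; 0.2066; 0.0331.
Sum = 0.909091; P₂ = 0.909091 / 5 = 0.1818.

0.1818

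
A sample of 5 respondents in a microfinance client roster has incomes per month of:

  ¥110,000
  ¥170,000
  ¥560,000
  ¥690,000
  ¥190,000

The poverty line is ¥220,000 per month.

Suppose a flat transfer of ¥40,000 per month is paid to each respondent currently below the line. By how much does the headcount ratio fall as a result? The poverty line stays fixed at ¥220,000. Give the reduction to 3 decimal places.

Before: below the line — ¥110,000, ¥170,000, ¥190,000; headcount ratio = 0.60000.
After the ¥40,000 transfer: below the line — ¥150,000, ¥210,000; headcount ratio = 0.40000.
Reduction = 0.60000 − 0.40000 = 0.200.

0.200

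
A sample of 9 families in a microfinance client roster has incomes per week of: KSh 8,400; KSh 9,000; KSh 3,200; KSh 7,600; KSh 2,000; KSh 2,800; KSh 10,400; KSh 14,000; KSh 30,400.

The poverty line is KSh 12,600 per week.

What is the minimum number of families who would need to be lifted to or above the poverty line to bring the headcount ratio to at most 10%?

7 of the 9 families are poor, so H = 7/9 = 0.778.
A headcount ratio of at most 10% allows at most ⌊0.10 × 9⌋ = 0 poor families.
So at least 7 − 0 = 7 must be lifted.

7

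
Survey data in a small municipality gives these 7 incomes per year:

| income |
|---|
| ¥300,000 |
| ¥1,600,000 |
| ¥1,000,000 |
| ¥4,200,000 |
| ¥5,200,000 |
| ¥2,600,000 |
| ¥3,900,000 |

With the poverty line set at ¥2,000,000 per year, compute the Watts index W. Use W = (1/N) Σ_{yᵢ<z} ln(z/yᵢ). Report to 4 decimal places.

0.4019

Incomes under z: ¥300,000, ¥1,000,000, ¥1,600,000 (q = 3 of N = 7).
ln(z/y) terms: ln(2000000/300000) = 1.8971; ln(2000000/1000000) = 0.6931; ln(2000000/1600000) = 0.2231.
W = 2.813411 / 7 = 0.4019.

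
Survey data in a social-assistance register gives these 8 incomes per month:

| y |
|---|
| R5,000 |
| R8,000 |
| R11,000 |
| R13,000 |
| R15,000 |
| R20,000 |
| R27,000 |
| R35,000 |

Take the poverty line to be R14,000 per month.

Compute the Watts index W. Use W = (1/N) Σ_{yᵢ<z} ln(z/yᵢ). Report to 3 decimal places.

0.238

Below the line: R5,000, R8,000, R11,000, R13,000 (q = 4 of N = 8).
Log shortfalls: ln(14000/5000) = 1.0296; ln(14000/8000) = 0.5596; ln(14000/11000) = 0.2412; ln(14000/13000) = 0.0741.
W = 1.904505 / 8 = 0.238.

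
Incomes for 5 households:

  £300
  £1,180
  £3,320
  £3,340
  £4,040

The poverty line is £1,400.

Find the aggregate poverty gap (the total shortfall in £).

£1,320

Below the line: £300, £1,180 (q = 2 of N = 5).
Individual gaps: 1400−300 = 1100; 1400−1180 = 220.
Aggregate gap = £1,320.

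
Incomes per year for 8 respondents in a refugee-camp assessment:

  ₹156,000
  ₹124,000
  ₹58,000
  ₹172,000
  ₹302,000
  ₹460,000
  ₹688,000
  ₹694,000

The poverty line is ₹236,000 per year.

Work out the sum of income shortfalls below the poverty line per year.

Below the line: ₹58,000, ₹124,000, ₹156,000, ₹172,000 (q = 4 of N = 8).
Individual gaps: 236000−58000 = 178000; 236000−124000 = 112000; 236000−156000 = 80000; 236000−172000 = 64000.
Aggregate gap = ₹434,000.

₹434,000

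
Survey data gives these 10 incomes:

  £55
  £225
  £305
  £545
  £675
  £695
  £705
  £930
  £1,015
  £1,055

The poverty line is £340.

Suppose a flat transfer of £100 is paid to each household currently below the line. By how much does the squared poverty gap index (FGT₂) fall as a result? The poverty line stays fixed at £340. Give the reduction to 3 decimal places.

0.053

Before: below the line — £55, £225, £305; squared poverty gap index (FGT₂) = 0.08276.
After the £100 transfer: below the line — £155, £325; squared poverty gap index (FGT₂) = 0.02980.
Reduction = 0.08276 − 0.02980 = 0.053.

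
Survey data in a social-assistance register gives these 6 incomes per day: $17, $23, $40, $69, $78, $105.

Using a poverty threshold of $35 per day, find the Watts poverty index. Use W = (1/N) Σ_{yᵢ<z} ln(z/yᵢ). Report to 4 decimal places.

Below the line: $17, $23 (q = 2 of N = 6).
ln(z/y) terms: ln(35/17) = 0.7221; ln(35/23) = 0.4199.
W = 1.141989 / 6 = 0.1903.

0.1903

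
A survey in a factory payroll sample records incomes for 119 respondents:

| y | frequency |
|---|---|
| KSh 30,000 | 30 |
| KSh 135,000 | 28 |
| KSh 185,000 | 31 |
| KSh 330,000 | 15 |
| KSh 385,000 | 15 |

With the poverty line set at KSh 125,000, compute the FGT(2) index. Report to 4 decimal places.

0.1456

Below the line: 30×KSh 30,000 (q = 30 of N = 119).
Relative gaps: (125000−30000)/125000 = 0.7600 (×30).
Squared: 0.5776 (×30).
Sum = 17.328000; P₂ = 17.328000 / 119 = 0.1456.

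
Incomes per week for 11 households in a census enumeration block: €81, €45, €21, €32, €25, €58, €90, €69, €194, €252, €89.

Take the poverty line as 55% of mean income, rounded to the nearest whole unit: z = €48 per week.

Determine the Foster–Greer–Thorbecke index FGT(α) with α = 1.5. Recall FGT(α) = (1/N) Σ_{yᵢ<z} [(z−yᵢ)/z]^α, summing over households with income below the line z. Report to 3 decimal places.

Below z: €21, €25, €32, €45 (q = 4 of N = 11).
Gap ratios (z−y)/z: (48−21)/48 = 0.5625; (48−25)/48 = 0.4792; (48−32)/48 = 0.3333; (48−45)/48 = 0.0625.
Raised to α = 1.5: 0.42188; 0.33169; 0.19245; 0.01562.
Sum = 0.961638; FGT(1.5) = 0.961638 / 11 = 0.087.

0.087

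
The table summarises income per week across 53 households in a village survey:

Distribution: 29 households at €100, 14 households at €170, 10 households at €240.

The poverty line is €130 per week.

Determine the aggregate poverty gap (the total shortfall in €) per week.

€870

Incomes under z: 29×€100 (q = 29 of N = 53).
Individual gaps: 29×(130−100) = 870.
Aggregate gap = €870.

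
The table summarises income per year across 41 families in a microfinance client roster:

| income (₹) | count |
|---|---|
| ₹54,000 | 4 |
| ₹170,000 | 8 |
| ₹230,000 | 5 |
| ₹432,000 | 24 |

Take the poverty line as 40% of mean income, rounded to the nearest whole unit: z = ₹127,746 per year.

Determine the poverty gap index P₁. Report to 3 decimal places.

Below z: 4×₹54,000 (q = 4 of N = 41).
Relative gaps: (127746−54000)/127746 = 0.5773 (×4).
Σ = 2.309145. Dividing by the full population N = 41 gives P₁ = 0.056.

0.056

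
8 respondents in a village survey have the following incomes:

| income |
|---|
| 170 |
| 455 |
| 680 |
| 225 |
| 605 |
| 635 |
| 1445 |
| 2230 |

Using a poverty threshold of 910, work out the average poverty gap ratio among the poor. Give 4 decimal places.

0.4927

Incomes under z: 170, 225, 455, 605, 635, 680 (q = 6 of N = 8).
Relative gaps: 0.8132, 0.7527, 0.5000, 0.3352, 0.3022, 0.2527; sum = 2.956044.
The income-gap ratio divides by q (the poor only): 2.956044 / 6 = 0.4927.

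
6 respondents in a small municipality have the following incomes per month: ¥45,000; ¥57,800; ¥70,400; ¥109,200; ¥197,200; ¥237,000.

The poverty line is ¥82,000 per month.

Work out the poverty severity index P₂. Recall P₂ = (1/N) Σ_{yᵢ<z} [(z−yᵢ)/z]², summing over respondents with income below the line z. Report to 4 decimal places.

Incomes under z: ¥45,000, ¥57,800, ¥70,400 (q = 3 of N = 6).
Normalized shortfalls: (82000−45000)/82000 = 0.4512; (82000−57800)/82000 = 0.2951; (82000−70400)/82000 = 0.1415.
Squared: 0.2036; 0.0871; 0.0200.
Sum = 0.310708; P₂ = 0.310708 / 6 = 0.0518.

0.0518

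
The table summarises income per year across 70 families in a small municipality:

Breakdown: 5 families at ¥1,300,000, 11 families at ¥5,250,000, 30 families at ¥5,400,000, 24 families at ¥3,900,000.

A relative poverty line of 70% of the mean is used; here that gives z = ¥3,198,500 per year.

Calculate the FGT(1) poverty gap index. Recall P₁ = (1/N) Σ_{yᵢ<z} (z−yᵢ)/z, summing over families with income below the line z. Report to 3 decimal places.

0.042

Below z: 5×¥1,300,000 (q = 5 of N = 70).
Relative gaps: (3198500−1300000)/3198500 = 0.5936 (×5).
Sum of shortfalls = 2.967797; P₁ averages over all N: 2.967797 / 70 = 0.042.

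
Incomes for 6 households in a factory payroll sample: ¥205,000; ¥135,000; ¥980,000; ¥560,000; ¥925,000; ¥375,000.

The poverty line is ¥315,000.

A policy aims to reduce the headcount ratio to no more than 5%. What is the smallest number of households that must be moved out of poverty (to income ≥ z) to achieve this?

2 of the 6 households are poor, so H = 2/6 = 0.333.
A headcount ratio of at most 5% allows at most ⌊0.05 × 6⌋ = 0 poor households.
So at least 2 − 0 = 2 must be lifted.

2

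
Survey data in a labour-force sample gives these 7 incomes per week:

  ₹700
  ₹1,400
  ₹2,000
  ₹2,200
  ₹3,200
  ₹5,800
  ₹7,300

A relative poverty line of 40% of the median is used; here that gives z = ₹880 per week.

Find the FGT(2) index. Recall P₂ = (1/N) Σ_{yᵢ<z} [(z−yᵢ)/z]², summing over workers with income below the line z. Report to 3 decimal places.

Incomes under z: ₹700 (q = 1 of N = 7).
Normalized shortfalls: (880−700)/880 = 0.2045.
Squared: 0.0418.
Sum = 0.041839; P₂ = 0.041839 / 7 = 0.006.

0.006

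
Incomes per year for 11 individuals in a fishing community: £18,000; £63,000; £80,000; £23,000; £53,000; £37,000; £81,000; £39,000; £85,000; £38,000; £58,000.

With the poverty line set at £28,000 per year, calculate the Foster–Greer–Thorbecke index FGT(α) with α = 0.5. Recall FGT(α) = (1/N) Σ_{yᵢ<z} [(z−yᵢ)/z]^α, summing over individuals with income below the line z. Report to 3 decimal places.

0.093

Below z: £18,000, £23,000 (q = 2 of N = 11).
Shortfall ratios: (28000−18000)/28000 = 0.3571; (28000−23000)/28000 = 0.1786.
Raised to α = 0.5: 0.59761; 0.42258.
Sum = 1.020191; FGT(0.5) = 1.020191 / 11 = 0.093.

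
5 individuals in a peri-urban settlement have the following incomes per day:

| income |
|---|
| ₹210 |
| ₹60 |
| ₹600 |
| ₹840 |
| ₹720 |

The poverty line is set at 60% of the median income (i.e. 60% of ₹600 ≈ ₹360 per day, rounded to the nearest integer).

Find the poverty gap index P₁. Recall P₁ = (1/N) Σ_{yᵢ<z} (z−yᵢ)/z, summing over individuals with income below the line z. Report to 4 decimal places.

Incomes under z: ₹60, ₹210 (q = 2 of N = 5).
Relative gaps: (360−60)/360 = 0.8333; (360−210)/360 = 0.4167.
Σ = 1.250000. Dividing by the full population N = 5 gives P₁ = 0.2500.

0.2500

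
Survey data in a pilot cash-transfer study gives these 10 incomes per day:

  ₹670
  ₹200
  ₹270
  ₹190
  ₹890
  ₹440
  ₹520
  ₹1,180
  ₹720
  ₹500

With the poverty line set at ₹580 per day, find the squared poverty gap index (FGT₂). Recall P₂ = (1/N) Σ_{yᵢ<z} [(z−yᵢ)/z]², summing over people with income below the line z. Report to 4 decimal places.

Below the line: ₹190, ₹200, ₹270, ₹440, ₹500, ₹520 (q = 6 of N = 10).
Relative gaps: (580−190)/580 = 0.6724; (580−200)/580 = 0.6552; (580−270)/580 = 0.5345; (580−440)/580 = 0.2414; (580−500)/580 = 0.1379; (580−520)/580 = 0.1034.
Squared: 0.4521; 0.4293; 0.2857; 0.0583; 0.0190; 0.0107.
Sum = 1.255054; P₂ = 1.255054 / 10 = 0.1255.

0.1255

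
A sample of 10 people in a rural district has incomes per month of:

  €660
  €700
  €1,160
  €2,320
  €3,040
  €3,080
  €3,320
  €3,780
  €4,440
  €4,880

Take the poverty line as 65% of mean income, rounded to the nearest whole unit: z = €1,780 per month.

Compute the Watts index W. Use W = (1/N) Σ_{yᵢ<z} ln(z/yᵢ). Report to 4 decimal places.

0.2354

Poor units: €660, €700, €1,160 (q = 3 of N = 10).
Log shortfalls: ln(1780/660) = 0.9921; ln(1780/700) = 0.9333; ln(1780/1160) = 0.4282.
W = 2.353610 / 10 = 0.2354.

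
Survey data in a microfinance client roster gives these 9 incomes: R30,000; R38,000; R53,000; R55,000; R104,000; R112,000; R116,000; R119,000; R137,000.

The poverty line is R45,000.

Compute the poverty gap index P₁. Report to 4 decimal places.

Below z: R30,000, R38,000 (q = 2 of N = 9).
Relative gaps: (45000−30000)/45000 = 0.3333; (45000−38000)/45000 = 0.1556.
Sum of shortfalls = 0.488889; P₁ averages over all N: 0.488889 / 9 = 0.0543.

0.0543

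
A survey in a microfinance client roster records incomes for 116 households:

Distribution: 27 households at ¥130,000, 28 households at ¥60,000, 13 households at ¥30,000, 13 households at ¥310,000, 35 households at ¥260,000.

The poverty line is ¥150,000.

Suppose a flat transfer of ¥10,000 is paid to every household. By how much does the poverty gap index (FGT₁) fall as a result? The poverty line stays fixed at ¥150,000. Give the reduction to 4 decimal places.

0.0391

Before: below the line — 13×¥30,000, 28×¥60,000, 27×¥130,000; poverty gap index (FGT₁) = 0.265517.
After the ¥10,000 transfer: below the line — 13×¥40,000, 28×¥70,000, 27×¥140,000; poverty gap index (FGT₁) = 0.226437.
Reduction = 0.265517 − 0.226437 = 0.0391.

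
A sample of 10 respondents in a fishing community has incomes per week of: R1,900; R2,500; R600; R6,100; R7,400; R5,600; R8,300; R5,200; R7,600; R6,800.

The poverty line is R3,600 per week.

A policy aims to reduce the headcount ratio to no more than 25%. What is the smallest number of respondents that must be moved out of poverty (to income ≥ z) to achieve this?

1

Currently q = 3 of N = 10 are below the line (H = 0.300).
A headcount ratio of at most 25% allows at most ⌊0.25 × 10⌋ = 2 poor respondents.
So at least 3 − 2 = 1 must be lifted.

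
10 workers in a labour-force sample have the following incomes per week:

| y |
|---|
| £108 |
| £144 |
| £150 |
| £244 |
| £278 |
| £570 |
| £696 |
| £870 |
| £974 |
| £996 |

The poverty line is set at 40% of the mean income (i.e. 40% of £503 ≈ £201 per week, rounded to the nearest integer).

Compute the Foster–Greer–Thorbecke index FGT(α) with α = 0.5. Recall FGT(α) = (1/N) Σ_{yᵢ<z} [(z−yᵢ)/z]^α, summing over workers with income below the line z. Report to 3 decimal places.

Incomes under z: £108, £144, £150 (q = 3 of N = 10).
Gap ratios (z−y)/z: (201−108)/201 = 0.4627; (201−144)/201 = 0.2836; (201−150)/201 = 0.2537.
Raised to α = 0.5: 0.68021; 0.53252; 0.50372.
Sum = 1.716452; FGT(0.5) = 1.716452 / 10 = 0.172.

0.172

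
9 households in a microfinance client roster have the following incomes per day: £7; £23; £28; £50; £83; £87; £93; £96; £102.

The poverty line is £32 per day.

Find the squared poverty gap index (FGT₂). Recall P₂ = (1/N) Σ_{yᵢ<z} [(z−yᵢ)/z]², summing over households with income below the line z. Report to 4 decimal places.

Below the line: £7, £23, £28 (q = 3 of N = 9).
Gap ratios (z−y)/z: (32−7)/32 = 0.7812; (32−23)/32 = 0.2812; (32−28)/32 = 0.1250.
Squared: 0.6104; 0.0791; 0.0156.
Sum = 0.705078; P₂ = 0.705078 / 9 = 0.0783.

0.0783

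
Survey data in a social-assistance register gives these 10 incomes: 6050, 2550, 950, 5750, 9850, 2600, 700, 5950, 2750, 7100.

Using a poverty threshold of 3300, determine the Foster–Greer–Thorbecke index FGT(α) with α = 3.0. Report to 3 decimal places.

0.088

Poor units: 700, 950, 2550, 2600, 2750 (q = 5 of N = 10).
Gap ratios (z−y)/z: (3300−700)/3300 = 0.7879; (3300−950)/3300 = 0.7121; (3300−2550)/3300 = 0.2273; (3300−2600)/3300 = 0.2121; (3300−2750)/3300 = 0.1667.
Raised to α = 3.0: 0.48908; 0.36113; 0.01174; 0.00954; 0.00463.
Sum = 0.876120; FGT(3.0) = 0.876120 / 10 = 0.088.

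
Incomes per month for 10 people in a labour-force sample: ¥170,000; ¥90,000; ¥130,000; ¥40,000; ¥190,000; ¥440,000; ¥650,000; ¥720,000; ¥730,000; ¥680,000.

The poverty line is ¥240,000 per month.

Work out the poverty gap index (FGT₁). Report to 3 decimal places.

Poor units: ¥40,000, ¥90,000, ¥130,000, ¥170,000, ¥190,000 (q = 5 of N = 10).
Shortfall ratios: (240000−40000)/240000 = 0.8333; (240000−90000)/240000 = 0.6250; (240000−130000)/240000 = 0.4583; (240000−170000)/240000 = 0.2917; (240000−190000)/240000 = 0.2083.
Sum of shortfalls = 2.416667; P₁ averages over all N: 2.416667 / 10 = 0.242.

0.242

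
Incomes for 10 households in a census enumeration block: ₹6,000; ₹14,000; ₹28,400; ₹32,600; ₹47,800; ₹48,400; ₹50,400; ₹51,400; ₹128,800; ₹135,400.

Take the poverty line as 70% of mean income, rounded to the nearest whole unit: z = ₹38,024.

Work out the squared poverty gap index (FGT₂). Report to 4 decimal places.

0.1193

Incomes under z: ₹6,000, ₹14,000, ₹28,400, ₹32,600 (q = 4 of N = 10).
Shortfall ratios: (38024−6000)/38024 = 0.8422; (38024−14000)/38024 = 0.6318; (38024−28400)/38024 = 0.2531; (38024−32600)/38024 = 0.1426.
Squared: 0.7093; 0.3992; 0.0641; 0.0203.
Sum = 1.192904; P₂ = 1.192904 / 10 = 0.1193.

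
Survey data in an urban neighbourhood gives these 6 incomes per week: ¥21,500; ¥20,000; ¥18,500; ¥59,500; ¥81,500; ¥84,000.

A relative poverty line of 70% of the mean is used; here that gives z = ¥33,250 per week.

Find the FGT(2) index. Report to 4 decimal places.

Below z: ¥18,500, ¥20,000, ¥21,500 (q = 3 of N = 6).
Normalized shortfalls: (33250−18500)/33250 = 0.4436; (33250−20000)/33250 = 0.3985; (33250−21500)/33250 = 0.3534.
Squared: 0.1968; 0.1588; 0.1249.
Sum = 0.480468; P₂ = 0.480468 / 6 = 0.0801.

0.0801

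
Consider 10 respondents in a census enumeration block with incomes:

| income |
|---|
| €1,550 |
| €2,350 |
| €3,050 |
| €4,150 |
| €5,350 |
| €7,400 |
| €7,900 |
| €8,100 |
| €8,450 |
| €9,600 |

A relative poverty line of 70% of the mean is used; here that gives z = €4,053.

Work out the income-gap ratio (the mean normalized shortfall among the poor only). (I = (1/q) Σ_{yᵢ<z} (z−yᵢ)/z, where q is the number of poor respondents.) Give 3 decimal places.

0.428

Below z: €1,550, €2,350, €3,050 (q = 3 of N = 10).
Shortfall ratios (z−y)/z: 0.6176, 0.4202, 0.2475; sum = 1.285221.
The income-gap ratio divides by q (the poor only): 1.285221 / 3 = 0.428.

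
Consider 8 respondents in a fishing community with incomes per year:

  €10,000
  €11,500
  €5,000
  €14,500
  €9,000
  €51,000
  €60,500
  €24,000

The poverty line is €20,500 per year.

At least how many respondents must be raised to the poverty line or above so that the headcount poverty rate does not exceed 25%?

3

Currently q = 5 of N = 8 are below the line (H = 0.625).
A headcount ratio of at most 25% allows at most ⌊0.25 × 8⌋ = 2 poor respondents.
So at least 5 − 2 = 3 must be lifted.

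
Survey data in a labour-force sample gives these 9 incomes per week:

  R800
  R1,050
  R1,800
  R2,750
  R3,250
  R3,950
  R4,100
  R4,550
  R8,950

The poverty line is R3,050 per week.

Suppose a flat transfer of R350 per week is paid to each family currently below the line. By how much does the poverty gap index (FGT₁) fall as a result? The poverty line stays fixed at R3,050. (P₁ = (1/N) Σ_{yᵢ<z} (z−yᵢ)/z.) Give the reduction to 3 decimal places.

Before: below the line — R800, R1,050, R1,800, R2,750; poverty gap index (FGT₁) = 0.21129.
After the R350 transfer: below the line — R1,150, R1,400, R2,150; poverty gap index (FGT₁) = 0.16211.
Reduction = 0.21129 − 0.16211 = 0.049.

0.049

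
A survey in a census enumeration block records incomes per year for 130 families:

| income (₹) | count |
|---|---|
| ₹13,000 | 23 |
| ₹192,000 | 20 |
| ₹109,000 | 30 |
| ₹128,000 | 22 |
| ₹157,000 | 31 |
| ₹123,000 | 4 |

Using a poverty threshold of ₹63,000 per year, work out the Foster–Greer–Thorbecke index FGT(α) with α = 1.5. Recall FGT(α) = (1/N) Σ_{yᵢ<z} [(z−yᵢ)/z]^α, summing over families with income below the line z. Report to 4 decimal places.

Below z: 23×₹13,000 (q = 23 of N = 130).
Relative gaps: (63000−13000)/63000 = 0.7937 (×23).
Raised to α = 1.5: 0.70704 (×23).
Sum = 16.261927; FGT(1.5) = 16.261927 / 130 = 0.1251.

0.1251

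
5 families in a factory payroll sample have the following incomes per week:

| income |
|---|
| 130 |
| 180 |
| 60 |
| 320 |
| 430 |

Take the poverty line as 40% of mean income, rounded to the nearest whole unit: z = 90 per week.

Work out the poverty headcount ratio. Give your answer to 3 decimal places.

0.200

1 of the 5 families have income below 90.
H = 1/5 = 0.200.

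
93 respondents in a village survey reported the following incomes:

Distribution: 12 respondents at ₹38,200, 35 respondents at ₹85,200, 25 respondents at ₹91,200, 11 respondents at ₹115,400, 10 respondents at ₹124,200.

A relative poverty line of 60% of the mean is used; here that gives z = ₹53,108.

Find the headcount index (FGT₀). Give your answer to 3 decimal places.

12 of the 93 respondents have income below ₹53,108.
H = 12/93 = 0.129.

0.129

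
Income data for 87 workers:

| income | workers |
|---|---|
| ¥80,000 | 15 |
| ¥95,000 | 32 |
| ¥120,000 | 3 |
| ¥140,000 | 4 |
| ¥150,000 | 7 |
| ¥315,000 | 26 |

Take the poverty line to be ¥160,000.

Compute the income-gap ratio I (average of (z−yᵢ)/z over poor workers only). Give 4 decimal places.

0.3637

Incomes under z: 15×¥80,000, 32×¥95,000, 3×¥120,000, 4×¥140,000, 7×¥150,000 (q = 61 of N = 87).
Shortfall ratios (z−y)/z: 0.5000 (×15), 0.4062 (×32), 0.2500 (×3), 0.1250 (×4), 0.0625 (×7); sum = 22.187500.
The income-gap ratio divides by q (the poor only): 22.187500 / 61 = 0.3637.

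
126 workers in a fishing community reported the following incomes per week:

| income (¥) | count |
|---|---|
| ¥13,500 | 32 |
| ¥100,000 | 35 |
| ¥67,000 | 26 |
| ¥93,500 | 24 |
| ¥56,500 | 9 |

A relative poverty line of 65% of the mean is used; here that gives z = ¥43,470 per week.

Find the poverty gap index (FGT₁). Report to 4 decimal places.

0.1751

Incomes under z: 32×¥13,500 (q = 32 of N = 126).
Normalized shortfalls: (43470−13500)/43470 = 0.6894 (×32).
Sum of shortfalls = 22.062112; P₁ averages over all N: 22.062112 / 126 = 0.1751.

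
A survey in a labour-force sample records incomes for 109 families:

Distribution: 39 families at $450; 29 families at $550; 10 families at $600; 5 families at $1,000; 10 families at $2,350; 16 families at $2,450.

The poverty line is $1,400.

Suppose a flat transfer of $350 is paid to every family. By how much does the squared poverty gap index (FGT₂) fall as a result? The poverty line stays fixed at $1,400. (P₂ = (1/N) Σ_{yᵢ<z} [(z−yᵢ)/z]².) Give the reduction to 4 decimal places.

0.1873

Before: below the line — 39×$450, 29×$550, 10×$600, 5×$1,000; squared poverty gap index (FGT₂) = 0.296527.
After the $350 transfer: below the line — 39×$800, 29×$900, 10×$950, 5×$1,350; squared poverty gap index (FGT₂) = 0.109191.
Reduction = 0.296527 − 0.109191 = 0.1873.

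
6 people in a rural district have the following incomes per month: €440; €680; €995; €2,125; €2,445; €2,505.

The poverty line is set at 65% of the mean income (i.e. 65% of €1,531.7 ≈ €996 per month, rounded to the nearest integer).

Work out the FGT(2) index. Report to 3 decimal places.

0.069

Below z: €440, €680, €995 (q = 3 of N = 6).
Shortfall ratios: (996−440)/996 = 0.5582; (996−680)/996 = 0.3173; (996−995)/996 = 0.0010.
Squared: 0.3116; 0.1007; 0.0000.
Sum = 0.412285; P₂ = 0.412285 / 6 = 0.069.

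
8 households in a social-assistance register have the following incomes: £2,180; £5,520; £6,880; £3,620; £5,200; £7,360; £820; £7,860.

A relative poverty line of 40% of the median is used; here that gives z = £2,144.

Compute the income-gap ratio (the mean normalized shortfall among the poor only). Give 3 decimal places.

0.618

Poor units: £820 (q = 1 of N = 8).
Relative gaps: 0.6175; sum = 0.617537.
I averages over the q = 1 poor units only: 0.617537 / 1 = 0.618.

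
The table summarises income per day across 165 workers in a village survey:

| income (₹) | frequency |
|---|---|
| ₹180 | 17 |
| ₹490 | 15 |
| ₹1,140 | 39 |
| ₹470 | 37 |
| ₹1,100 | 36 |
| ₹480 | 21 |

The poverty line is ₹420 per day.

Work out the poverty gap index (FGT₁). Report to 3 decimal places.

Poor units: 17×₹180 (q = 17 of N = 165).
Shortfall ratios: (420−180)/420 = 0.5714 (×17).
Sum of shortfalls = 9.714286; P₁ averages over all N: 9.714286 / 165 = 0.059.

0.059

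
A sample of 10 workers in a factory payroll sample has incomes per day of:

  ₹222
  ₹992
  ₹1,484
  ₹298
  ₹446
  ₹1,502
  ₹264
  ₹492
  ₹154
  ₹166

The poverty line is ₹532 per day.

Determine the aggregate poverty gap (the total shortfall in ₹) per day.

₹1,682

Below the line: ₹154, ₹166, ₹222, ₹264, ₹298, ₹446, ₹492 (q = 7 of N = 10).
Individual gaps: 532−154 = 378; 532−166 = 366; 532−222 = 310; 532−264 = 268; 532−298 = 234; 532−446 = 86; 532−492 = 40.
Aggregate gap = ₹1,682.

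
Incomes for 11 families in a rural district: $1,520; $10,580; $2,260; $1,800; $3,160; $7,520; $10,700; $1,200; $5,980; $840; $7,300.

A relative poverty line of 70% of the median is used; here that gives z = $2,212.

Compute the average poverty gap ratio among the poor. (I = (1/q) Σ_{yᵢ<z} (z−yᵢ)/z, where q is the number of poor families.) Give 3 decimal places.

Below the line: $840, $1,200, $1,520, $1,800 (q = 4 of N = 11).
Relative gaps: 0.6203, 0.4575, 0.3128, 0.1863; sum = 1.576854.
I averages over the q = 4 poor units only: 1.576854 / 4 = 0.394.

0.394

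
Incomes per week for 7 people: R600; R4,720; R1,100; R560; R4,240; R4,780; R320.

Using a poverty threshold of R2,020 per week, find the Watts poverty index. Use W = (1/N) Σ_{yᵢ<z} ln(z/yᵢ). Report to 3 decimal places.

Incomes under z: R320, R560, R600, R1,100 (q = 4 of N = 7).
Log shortfalls: ln(2020/320) = 1.8425; ln(2020/560) = 1.2829; ln(2020/600) = 1.2139; ln(2020/1100) = 0.6078.
W = 4.947158 / 7 = 0.707.

0.707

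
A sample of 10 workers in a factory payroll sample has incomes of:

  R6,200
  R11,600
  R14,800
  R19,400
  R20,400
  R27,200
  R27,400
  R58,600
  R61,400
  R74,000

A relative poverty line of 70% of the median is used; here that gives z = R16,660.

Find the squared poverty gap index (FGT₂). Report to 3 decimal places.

0.050

Below z: R6,200, R11,600, R14,800 (q = 3 of N = 10).
Normalized shortfalls: (16660−6200)/16660 = 0.6279; (16660−11600)/16660 = 0.3037; (16660−14800)/16660 = 0.1116.
Squared: 0.3942; 0.0922; 0.0125.
Sum = 0.498908; P₂ = 0.498908 / 10 = 0.050.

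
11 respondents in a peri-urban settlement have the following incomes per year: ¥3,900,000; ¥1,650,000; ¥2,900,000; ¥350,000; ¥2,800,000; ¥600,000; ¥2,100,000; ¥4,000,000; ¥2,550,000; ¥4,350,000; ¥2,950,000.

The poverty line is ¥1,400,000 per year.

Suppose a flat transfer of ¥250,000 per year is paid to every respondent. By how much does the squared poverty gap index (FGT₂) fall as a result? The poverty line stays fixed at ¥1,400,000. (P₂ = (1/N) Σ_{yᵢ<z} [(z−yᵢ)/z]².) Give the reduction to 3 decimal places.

Before: below the line — ¥350,000, ¥600,000; squared poverty gap index (FGT₂) = 0.08082.
After the ¥250,000 transfer: below the line — ¥600,000, ¥850,000; squared poverty gap index (FGT₂) = 0.04372.
Reduction = 0.08082 − 0.04372 = 0.037.

0.037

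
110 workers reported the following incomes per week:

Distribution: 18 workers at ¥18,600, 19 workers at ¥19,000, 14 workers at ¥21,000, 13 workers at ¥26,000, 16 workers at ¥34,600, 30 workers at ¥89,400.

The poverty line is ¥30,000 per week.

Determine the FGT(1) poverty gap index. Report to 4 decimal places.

0.1795

Incomes under z: 18×¥18,600, 19×¥19,000, 14×¥21,000, 13×¥26,000 (q = 64 of N = 110).
Normalized shortfalls: (30000−18600)/30000 = 0.3800 (×18); (30000−19000)/30000 = 0.3667 (×19); (30000−21000)/30000 = 0.3000 (×14); (30000−26000)/30000 = 0.1333 (×13).
Sum of shortfalls = 19.740000; P₁ averages over all N: 19.740000 / 110 = 0.1795.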